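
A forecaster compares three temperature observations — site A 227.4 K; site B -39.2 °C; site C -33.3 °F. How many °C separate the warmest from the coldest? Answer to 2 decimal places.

site A: 227.4 K = -45.750 °C.
site C: -33.3 °F = -36.278 °C.
Spread: (-36.278) − (-45.750) = 9.472 °C.

9.47 °C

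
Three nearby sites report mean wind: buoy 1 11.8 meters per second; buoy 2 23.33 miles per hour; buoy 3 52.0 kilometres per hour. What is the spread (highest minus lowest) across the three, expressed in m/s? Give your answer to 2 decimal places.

4.02 m/s

buoy 2: 23.33 mph = 10.429443 m/s.
buoy 3: 52.0 km/h = 14.444444 m/s.
Spread: 14.444444 − 10.429443 = 4.02 m/s.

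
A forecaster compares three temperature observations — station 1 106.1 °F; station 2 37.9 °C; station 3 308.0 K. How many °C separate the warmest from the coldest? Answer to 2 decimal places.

6.32 °C

station 1: 106.1 °F = 41.167 °C.
station 3: 308.0 K = 34.850 °C.
Spread: 41.167 − 34.850 = 6.317 °C.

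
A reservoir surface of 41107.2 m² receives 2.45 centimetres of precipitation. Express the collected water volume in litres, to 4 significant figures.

Depth: 2.45 cm × 10 = 24.5 mm.
1 mm over 1 m² is 1 L, so volume = 24.5 × 41107.2 = 1007126.4 L ≈ 1007000 L.

1007000 litres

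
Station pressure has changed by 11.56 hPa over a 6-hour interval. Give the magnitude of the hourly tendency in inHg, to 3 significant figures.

11.56 hPa / 6 h × 0.02953 inHg/hPa = 0.0569 inHg/h.

0.0569 inHg per hour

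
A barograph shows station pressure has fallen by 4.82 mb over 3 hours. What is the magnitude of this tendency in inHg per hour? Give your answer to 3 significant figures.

4.82 mb / 3 h × 0.02953 inHg/mb = 0.0474 inHg/h.

0.0474 inHg per hour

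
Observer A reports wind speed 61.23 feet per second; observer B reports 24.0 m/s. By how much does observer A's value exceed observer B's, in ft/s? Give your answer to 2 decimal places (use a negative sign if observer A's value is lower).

observer B: 24.0 m/s = 78.7402 ft/s.
Difference: 61.2300 − 78.7402 = -17.51 ft/s.

-17.51 ft/s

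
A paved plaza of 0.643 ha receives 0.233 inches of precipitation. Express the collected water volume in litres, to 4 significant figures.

Depth: 0.233 in × 25.4 = 5.9182 mm.
Area: 0.643 ha = 6430 m².
1 mm over 1 m² is 1 L, so volume = 5.9182 × 6430 = 38054.026 L ≈ 38050 L.

38050 litres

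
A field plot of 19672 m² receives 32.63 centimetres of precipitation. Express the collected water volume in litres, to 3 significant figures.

Depth: 32.63 cm × 10 = 326.3 mm.
1 mm over 1 m² is 1 L, so volume = 326.3 × 19672 = 6418973.6 L ≈ 6420000 L.

6420000 litres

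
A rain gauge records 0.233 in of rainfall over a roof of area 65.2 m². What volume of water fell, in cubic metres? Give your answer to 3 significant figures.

Depth: 0.233 in × 25.4 = 5.9182 mm.
1 mm over 1 m² is 1 L, so volume = 5.9182 × 65.2 = 385.86664 L = 0.386 m³.

0.386 cubic metres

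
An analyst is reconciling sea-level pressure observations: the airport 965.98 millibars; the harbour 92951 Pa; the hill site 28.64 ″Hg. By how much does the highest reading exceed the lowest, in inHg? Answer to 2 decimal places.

the airport: 965.98 mb = 28.5254 inHg.
the harbour: 92951 Pa = 27.4484 inHg.
Spread: 28.6400 − 27.4484 = 1.19 inHg.

1.19 inHg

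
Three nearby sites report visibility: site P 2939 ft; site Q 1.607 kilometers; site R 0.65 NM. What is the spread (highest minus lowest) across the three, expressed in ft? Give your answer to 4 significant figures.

2333 ft

site Q: 1.607 km = 5272.31 ft.
site R: 0.65 nmi = 3949.48 ft.
Spread: 5272.31 − 2939.00 = 2333 ft.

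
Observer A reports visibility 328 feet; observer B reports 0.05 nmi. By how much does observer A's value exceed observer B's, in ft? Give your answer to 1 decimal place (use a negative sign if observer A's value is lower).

observer B: 0.05 nmi = 303.806 ft.
Difference: 328.000 − 303.806 = 24.2 ft.

24.2 ft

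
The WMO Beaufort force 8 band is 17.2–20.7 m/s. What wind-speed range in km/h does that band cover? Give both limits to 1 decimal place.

61.9 to 74.5 km/h

17.2–20.7 m/s × 3.6 = 61.9–74.5 km/h.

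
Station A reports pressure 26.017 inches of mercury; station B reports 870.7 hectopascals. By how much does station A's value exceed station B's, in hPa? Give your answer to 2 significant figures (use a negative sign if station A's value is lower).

station A: 26.017 inHg = 881.04 hPa.
Difference: 881.04 − 870.70 = 10 hPa.

10 hPa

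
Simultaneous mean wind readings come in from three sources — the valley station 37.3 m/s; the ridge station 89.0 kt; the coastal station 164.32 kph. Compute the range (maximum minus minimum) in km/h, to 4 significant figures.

30.55 km/h

the valley station: 37.3 m/s = 134.2800 km/h.
the ridge station: 89.0 kt = 164.8280 km/h.
Spread: 164.8280 − 134.2800 = 30.55 km/h.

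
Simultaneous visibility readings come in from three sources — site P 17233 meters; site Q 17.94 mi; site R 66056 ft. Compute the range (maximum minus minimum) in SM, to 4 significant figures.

7.232 SM

site P: 17233 m = 10.70809 SM.
site R: 66056 ft = 12.51061 SM.
Spread: 17.94000 − 10.70809 = 7.232 SM.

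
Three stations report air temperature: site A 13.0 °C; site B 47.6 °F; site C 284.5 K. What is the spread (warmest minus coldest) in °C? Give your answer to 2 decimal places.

4.33 °C

site B: 47.6 °F = 8.667 °C.
site C: 284.5 K = 11.350 °C.
Spread: 13.000 − 8.667 = 4.333 °C.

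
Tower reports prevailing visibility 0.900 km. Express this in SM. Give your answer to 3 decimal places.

1 km = 0.621371 SM, so 0.900 × 0.621371 = 0.559 SM.

0.559 SM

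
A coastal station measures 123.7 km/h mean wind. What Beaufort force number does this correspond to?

Beaufort force 12

123.7 km/h = 34.4 m/s, which is Beaufort 12 (hurricane force, ≥32.7 m/s).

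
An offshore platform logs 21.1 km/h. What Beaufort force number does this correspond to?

Beaufort force 4

21.1 km/h = 5.9 m/s, which is Beaufort 4 (moderate breeze, 5.5–7.9 m/s).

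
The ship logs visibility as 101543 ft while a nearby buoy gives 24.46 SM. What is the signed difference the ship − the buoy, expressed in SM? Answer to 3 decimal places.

-5.228 SM

the ship: 101543 ft = 19.23163 SM.
Difference: 19.23163 − 24.46000 = -5.228 SM.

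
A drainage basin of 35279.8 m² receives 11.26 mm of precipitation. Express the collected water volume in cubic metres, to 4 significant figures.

1 mm over 1 m² is 1 L, so volume = 11.26 × 35279.8 = 397250.55 L = 397.3 m³.

397.3 cubic metres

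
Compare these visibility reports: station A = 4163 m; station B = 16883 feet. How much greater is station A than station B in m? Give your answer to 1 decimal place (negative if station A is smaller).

station B: 16883 ft = 5145.938 m.
Difference: 4163.000 − 5145.938 = -982.9 m.

-982.9 m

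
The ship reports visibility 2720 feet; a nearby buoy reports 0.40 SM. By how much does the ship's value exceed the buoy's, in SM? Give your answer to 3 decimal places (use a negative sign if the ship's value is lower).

the ship: 2720 ft = 0.51515 SM.
Difference: 0.51515 − 0.40000 = 0.115 SM.

0.115 SM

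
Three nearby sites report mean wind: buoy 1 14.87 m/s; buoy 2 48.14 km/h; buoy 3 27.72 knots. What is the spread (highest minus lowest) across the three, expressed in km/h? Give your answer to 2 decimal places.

5.39 km/h

buoy 1: 14.87 m/s = 53.5320 km/h.
buoy 3: 27.72 kt = 51.3374 km/h.
Spread: 53.5320 − 48.1400 = 5.39 km/h.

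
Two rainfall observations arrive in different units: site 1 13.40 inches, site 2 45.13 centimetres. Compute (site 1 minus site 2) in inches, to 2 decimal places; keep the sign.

site 2: 45.13 cm = 17.7677 in.
Difference: 13.4000 − 17.7677 = -4.37 in.

-4.37 in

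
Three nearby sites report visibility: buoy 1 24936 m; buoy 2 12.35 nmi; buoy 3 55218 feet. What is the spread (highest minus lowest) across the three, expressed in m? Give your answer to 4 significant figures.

buoy 2: 12.35 nmi = 22872.20 m.
buoy 3: 55218 ft = 16830.45 m.
Spread: 24936.00 − 16830.45 = 8106 m.

8106 m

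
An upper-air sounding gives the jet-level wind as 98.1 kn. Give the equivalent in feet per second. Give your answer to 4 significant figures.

165.6 ft/s

1 kt = 1.68781 ft/s, so 98.1 × 1.68781 = 165.6 ft/s.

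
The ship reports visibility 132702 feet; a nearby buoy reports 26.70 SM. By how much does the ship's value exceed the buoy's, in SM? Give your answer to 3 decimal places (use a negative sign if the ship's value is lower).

the ship: 132702 ft = 25.13295 SM.
Difference: 25.13295 − 26.70000 = -1.567 SM.

-1.567 SM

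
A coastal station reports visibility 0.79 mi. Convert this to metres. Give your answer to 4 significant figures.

1271 m

1 SM = 1609.34 m, so 0.79 × 1609.34 = 1271 m.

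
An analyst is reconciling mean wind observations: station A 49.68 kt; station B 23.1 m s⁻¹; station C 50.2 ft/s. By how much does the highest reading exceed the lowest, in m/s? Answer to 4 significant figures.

10.26 m/s

station A: 49.68 kt = 25.5576 m/s.
station C: 50.2 ft/s = 15.3010 m/s.
Spread: 25.5576 − 15.3010 = 10.26 m/s.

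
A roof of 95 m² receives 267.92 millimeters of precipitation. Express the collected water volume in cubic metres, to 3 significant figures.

25.5 cubic metres

1 mm over 1 m² is 1 L, so volume = 267.92 × 95 = 25452.4 L = 25.5 m³.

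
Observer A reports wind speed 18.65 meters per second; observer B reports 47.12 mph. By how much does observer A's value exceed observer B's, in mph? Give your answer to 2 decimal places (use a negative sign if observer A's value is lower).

-5.40 mph

observer A: 18.65 m/s = 41.7189 mph.
Difference: 41.7189 − 47.1200 = -5.40 mph.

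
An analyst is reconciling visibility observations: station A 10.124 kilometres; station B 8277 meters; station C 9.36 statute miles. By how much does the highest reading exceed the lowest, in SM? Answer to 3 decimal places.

station A: 10.124 km = 6.29076 SM.
station B: 8277 m = 5.14309 SM.
Spread: 9.36000 − 5.14309 = 4.217 SM.

4.217 SM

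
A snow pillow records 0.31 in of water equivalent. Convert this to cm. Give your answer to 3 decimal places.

0.787 cm

1 in = 2.54 cm, so 0.31 × 2.54 = 0.787 cm.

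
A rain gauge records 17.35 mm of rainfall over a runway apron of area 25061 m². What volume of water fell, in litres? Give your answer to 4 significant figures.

1 mm over 1 m² is 1 L, so volume = 17.35 × 25061 = 434808.35 L ≈ 434800 L.

434800 litres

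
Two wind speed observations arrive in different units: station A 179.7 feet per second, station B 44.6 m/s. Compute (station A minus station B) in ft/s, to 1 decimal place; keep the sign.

station B: 44.6 m/s = 146.325 ft/s.
Difference: 179.700 − 146.325 = 33.4 ft/s.

33.4 ft/s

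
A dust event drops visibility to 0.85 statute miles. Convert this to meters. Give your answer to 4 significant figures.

1368 m

1 SM = 1609.34 m, so 0.85 × 1609.34 = 1368 m.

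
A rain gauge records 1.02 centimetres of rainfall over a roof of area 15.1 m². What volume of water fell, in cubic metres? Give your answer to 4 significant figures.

Depth: 1.02 cm × 10 = 10.2 mm.
1 mm over 1 m² is 1 L, so volume = 10.2 × 15.1 = 154.02 L = 0.1540 m³.

0.1540 cubic metres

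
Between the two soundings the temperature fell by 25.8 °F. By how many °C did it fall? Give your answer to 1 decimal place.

For a temperature change the 32° offset cancels: Δ°C = 25.8 × 0.5556 = 14.3 °C.

14.3 °C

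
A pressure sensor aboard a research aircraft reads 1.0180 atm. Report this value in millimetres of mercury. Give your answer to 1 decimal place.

1 atm = 760 mmHg, so 1.0180 × 760 = 773.7 mmHg.

773.7 mmHg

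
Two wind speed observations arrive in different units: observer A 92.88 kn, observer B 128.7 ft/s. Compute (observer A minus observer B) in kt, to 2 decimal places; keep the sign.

16.63 kt

observer B: 128.7 ft/s = 76.2527 kt.
Difference: 92.8800 − 76.2527 = 16.63 kt.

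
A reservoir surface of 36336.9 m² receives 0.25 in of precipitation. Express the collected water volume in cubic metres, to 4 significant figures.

Depth: 0.25 in × 25.4 = 6.35 mm.
1 mm over 1 m² is 1 L, so volume = 6.35 × 36336.9 = 230739.32 L = 230.7 m³.

230.7 cubic metres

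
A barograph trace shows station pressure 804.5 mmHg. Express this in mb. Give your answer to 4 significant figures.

1 mmHg = 1.33322 mb, so 804.5 × 1.33322 = 1073 mb.

1073 mb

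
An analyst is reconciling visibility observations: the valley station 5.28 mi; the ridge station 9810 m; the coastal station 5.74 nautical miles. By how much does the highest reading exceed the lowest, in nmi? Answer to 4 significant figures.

1.152 nmi

the valley station: 5.28 SM = 4.58819 nmi.
the ridge station: 9810 m = 5.29698 nmi.
Spread: 5.74000 − 4.58819 = 1.152 nmi.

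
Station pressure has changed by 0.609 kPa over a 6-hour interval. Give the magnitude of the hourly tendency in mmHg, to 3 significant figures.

0.761 mmHg per hour

0.609 kPa / 6 h × 7.50062 mmHg/kPa = 0.761 mmHg/h.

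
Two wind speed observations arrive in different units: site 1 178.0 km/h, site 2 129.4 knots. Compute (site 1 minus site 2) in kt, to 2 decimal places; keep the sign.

-33.29 kt

site 1: 178.0 km/h = 96.1123 kt.
Difference: 96.1123 − 129.4000 = -33.29 kt.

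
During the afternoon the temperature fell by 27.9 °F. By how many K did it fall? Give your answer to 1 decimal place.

15.5 K

A change of 1 °C equals a change of 1.8 °F: ΔK = 27.9 × 0.5556 = 15.5 K.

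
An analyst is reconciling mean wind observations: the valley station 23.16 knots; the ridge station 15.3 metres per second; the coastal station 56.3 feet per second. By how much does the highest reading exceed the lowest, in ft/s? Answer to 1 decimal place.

the valley station: 23.16 kt = 39.090 ft/s.
the ridge station: 15.3 m/s = 50.197 ft/s.
Spread: 56.300 − 39.090 = 17.2 ft/s.

17.2 ft/s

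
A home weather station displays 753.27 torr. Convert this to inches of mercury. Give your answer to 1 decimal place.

1 mmHg = 0.0393701 inHg, so 753.27 × 0.0393701 = 29.7 inHg.

29.7 inHg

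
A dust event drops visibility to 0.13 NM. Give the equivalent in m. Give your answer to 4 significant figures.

240.8 m

1 nmi = 1852 m, so 0.13 × 1852 = 240.8 m.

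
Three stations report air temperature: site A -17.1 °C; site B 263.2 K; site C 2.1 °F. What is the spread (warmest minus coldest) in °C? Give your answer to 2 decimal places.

site B: 263.2 K = -9.950 °C.
site C: 2.1 °F = -16.611 °C.
Spread: (-9.950) − (-17.100) = 7.150 °C.

7.15 °C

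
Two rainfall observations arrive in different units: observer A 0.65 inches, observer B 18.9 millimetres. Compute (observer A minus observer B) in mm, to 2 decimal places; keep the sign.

observer A: 0.65 in = 16.5100 mm.
Difference: 16.5100 − 18.9000 = -2.39 mm.

-2.39 mm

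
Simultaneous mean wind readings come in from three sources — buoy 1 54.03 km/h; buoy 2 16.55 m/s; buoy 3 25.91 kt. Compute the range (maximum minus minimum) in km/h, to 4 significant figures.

11.59 km/h

buoy 2: 16.55 m/s = 59.5800 km/h.
buoy 3: 25.91 kt = 47.9853 km/h.
Spread: 59.5800 − 47.9853 = 11.59 km/h.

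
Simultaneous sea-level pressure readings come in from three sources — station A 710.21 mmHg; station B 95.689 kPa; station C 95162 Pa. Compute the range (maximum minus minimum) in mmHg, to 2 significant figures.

station B: 95.689 kPa = 717.726 mmHg.
station C: 95162 Pa = 713.774 mmHg.
Spread: 717.726 − 710.210 = 7.5 mmHg.

7.5 mmHg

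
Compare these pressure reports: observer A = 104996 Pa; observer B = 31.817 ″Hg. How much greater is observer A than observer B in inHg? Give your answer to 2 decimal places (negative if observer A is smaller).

observer A: 104996 Pa = 31.0053 inHg.
Difference: 31.0053 − 31.8170 = -0.81 inHg.

-0.81 inHg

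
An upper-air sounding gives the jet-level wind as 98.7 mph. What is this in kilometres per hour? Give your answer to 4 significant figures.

1 mph = 1.60934 km/h, so 98.7 × 1.60934 = 158.8 km/h.

158.8 km/h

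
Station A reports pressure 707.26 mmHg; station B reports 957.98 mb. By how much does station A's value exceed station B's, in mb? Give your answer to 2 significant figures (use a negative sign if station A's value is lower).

-15 mb

station A: 707.26 mmHg = 942.94 mb.
Difference: 942.94 − 957.98 = -15 mb.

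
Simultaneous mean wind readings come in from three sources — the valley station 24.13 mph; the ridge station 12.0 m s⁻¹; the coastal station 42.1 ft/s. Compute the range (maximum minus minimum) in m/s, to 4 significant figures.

the valley station: 24.13 mph = 10.78708 m/s.
the coastal station: 42.1 ft/s = 12.83208 m/s.
Spread: 12.83208 − 10.78708 = 2.045 m/s.

2.045 m/s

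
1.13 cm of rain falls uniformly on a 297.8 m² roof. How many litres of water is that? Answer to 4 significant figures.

Depth: 1.13 cm × 10 = 11.3 mm.
1 mm over 1 m² is 1 L, so volume = 11.3 × 297.8 = 3365.14 L ≈ 3365 L.

3365 litres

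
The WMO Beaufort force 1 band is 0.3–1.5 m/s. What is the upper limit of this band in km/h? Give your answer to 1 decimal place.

0.3–1.5 m/s × 3.6 = 1.1–5.4 km/h.

5.4 km/h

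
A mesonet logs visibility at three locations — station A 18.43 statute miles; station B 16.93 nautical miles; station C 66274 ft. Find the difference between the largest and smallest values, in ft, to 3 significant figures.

36600 ft

station A: 18.43 SM = 97310.40 ft.
station B: 16.93 nmi = 102868.64 ft.
Spread: 102868.64 − 66274.00 = 36600 ft.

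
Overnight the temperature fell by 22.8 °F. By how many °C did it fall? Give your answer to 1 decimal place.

Converting a difference, only the 9/5 scale factor applies: Δ°C = 22.8 × 0.5556 = 12.7 °C.

12.7 °C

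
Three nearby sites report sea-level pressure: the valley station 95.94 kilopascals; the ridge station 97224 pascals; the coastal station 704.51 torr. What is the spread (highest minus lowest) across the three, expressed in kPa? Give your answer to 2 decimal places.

the ridge station: 97224 Pa = 97.2240 kPa.
the coastal station: 704.51 mmHg = 93.9270 kPa.
Spread: 97.2240 − 93.9270 = 3.30 kPa.

3.30 kPa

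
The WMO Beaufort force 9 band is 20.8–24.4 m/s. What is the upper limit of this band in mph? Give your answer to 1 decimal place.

20.8–24.4 m/s × 2.237 = 46.5–54.6 mph.

54.6 mph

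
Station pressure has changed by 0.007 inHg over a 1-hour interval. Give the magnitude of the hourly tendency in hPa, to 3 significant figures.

0.007 inHg / 1 h × 33.8639 hPa/inHg = 0.237 hPa/h.

0.237 hPa per hour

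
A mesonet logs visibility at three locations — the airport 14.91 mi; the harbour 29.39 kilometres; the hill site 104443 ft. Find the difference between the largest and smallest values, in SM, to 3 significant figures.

the harbour: 29.39 km = 18.2621 SM.
the hill site: 104443 ft = 19.7809 SM.
Spread: 19.7809 − 14.9100 = 4.87 SM.

4.87 SM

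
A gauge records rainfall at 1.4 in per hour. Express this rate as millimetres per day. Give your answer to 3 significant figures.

853 mm/day

1.4 in/hour × 25.4 mm/in × 24 hour/day = 853 mm/day.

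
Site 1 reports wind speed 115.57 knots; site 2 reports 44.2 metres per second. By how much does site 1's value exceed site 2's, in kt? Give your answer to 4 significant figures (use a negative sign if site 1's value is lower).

29.65 kt

site 2: 44.2 m/s = 85.9179 kt.
Difference: 115.5700 − 85.9179 = 29.65 kt.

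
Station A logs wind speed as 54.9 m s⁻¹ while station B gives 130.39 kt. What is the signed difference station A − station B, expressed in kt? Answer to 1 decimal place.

station A: 54.9 m/s = 106.717 kt.
Difference: 106.717 − 130.390 = -23.7 kt.

-23.7 kt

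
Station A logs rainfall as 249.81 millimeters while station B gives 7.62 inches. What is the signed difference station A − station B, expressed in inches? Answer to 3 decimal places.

station A: 249.81 mm = 9.83504 in.
Difference: 9.83504 − 7.62000 = 2.215 in.

2.215 in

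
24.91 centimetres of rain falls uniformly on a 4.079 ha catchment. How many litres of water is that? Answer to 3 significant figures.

Depth: 24.91 cm × 10 = 249.1 mm.
Area: 4.079 ha = 40790 m².
1 mm over 1 m² is 1 L, so volume = 249.1 × 40790 = 10160789 L ≈ 10200000 L.

10200000 litres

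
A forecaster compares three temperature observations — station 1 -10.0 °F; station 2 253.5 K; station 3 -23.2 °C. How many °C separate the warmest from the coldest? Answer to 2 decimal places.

3.68 °C

station 1: -10.0 °F = -23.333 °C.
station 2: 253.5 K = -19.650 °C.
Spread: (-19.650) − (-23.333) = 3.683 °C.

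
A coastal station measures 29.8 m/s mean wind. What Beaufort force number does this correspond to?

29.8 m/s lies in the Beaufort 11 band (violent storm, 28.5–32.6 m/s).

Beaufort force 11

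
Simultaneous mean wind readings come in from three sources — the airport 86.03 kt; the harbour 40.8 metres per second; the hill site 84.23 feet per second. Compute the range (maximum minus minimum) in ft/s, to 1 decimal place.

the airport: 86.03 kt = 145.202 ft/s.
the harbour: 40.8 m/s = 133.858 ft/s.
Spread: 145.202 − 84.230 = 61.0 ft/s.

61.0 ft/s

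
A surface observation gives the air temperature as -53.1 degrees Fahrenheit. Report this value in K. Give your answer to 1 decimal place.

225.9 K

First to °C: -47.28 °C.
Then to K: 225.9 K.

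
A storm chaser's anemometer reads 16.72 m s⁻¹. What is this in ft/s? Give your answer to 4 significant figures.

54.86 ft/s

1 m/s = 3.28084 ft/s, so 16.72 × 3.28084 = 54.86 ft/s.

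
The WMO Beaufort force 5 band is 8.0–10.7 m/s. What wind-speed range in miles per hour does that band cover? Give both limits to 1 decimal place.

17.9 to 23.9 mph

8.0–10.7 m/s × 2.237 = 17.9–23.9 mph.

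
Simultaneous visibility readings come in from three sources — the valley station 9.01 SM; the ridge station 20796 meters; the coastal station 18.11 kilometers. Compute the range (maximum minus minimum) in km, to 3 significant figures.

the valley station: 9.01 SM = 14.5002 km.
the ridge station: 20796 m = 20.7960 km.
Spread: 20.7960 − 14.5002 = 6.30 km.

6.30 km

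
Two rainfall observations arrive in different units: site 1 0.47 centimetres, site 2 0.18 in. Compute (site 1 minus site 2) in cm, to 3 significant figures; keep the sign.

site 2: 0.18 in = 0.457200 cm.
Difference: 0.470000 − 0.457200 = 0.0128 cm.

0.0128 cm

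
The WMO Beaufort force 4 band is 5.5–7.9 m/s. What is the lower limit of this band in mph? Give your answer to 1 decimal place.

5.5–7.9 m/s × 2.237 = 12.3–17.7 mph.

12.3 mph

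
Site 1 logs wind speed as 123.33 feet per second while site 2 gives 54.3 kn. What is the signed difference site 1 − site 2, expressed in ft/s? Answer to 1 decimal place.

31.7 ft/s

site 2: 54.3 kt = 91.648 ft/s.
Difference: 123.330 − 91.648 = 31.7 ft/s.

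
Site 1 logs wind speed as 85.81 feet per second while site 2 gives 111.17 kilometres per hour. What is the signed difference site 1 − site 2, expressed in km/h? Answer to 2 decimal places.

site 1: 85.81 ft/s = 94.1576 km/h.
Difference: 94.1576 − 111.1700 = -17.01 km/h.

-17.01 km/h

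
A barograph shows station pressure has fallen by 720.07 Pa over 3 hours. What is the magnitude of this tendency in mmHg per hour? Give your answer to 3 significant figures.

1.80 mmHg per hour

720.07 Pa / 3 h × 0.00750062 mmHg/Pa = 1.80 mmHg/h.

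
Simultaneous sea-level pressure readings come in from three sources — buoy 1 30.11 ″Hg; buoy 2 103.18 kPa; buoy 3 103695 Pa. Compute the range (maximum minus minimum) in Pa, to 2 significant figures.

1700 Pa

buoy 1: 30.11 inHg = 101964.17 Pa.
buoy 2: 103.18 kPa = 103180.00 Pa.
Spread: 103695.00 − 101964.17 = 1700 Pa.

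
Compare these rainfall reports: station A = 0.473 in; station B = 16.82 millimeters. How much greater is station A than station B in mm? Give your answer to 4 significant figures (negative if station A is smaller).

station A: 0.473 in = 12.01420 mm.
Difference: 12.01420 − 16.82000 = -4.806 mm.

-4.806 mm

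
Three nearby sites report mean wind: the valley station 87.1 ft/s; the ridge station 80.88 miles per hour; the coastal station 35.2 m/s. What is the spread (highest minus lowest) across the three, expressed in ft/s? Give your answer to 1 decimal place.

the ridge station: 80.88 mph = 118.624 ft/s.
the coastal station: 35.2 m/s = 115.486 ft/s.
Spread: 118.624 − 87.100 = 31.5 ft/s.

31.5 ft/s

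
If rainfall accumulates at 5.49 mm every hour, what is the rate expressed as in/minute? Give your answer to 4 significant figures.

0.003602 in/minute

5.49 mm/hour × 0.0393701 in/mm × 0.0166667 hour/minute = 0.003602 in/minute.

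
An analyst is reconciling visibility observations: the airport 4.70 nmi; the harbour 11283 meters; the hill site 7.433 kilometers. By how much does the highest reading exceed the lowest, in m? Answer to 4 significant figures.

the airport: 4.70 nmi = 8704.40 m.
the hill site: 7.433 km = 7433.00 m.
Spread: 11283.00 − 7433.00 = 3850 m.

3850 m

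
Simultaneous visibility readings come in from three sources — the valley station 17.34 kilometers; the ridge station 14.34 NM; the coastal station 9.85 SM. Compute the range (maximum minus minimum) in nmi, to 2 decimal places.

5.78 nmi

the valley station: 17.34 km = 9.3629 nmi.
the coastal station: 9.85 SM = 8.5594 nmi.
Spread: 14.3400 − 8.5594 = 5.78 nmi.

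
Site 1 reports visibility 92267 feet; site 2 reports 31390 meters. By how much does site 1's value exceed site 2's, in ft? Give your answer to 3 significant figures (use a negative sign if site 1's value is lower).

site 2: 31390 m = 102985.56 ft.
Difference: 92267.00 − 102985.56 = -10700 ft.

-10700 ft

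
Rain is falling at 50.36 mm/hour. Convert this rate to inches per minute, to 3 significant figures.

50.36 mm/hour × 0.0393701 in/mm × 0.0166667 hour/minute = 0.0330 in/minute.

0.0330 in/minute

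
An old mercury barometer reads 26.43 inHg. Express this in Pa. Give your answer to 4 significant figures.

89500 Pa

1 inHg = 3386.39 Pa, so 26.43 × 3386.39 = 89500 Pa.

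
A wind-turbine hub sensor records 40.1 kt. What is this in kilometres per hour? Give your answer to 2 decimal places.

1 kt = 1.852 km/h, so 40.1 × 1.852 = 74.27 km/h.

74.27 km/h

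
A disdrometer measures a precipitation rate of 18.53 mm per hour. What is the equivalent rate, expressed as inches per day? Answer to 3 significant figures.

17.5 in/day

18.53 mm/hour × 0.0393701 in/mm × 24 hour/day = 17.5 in/day.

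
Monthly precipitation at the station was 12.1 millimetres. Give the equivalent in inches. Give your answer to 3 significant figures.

1 mm = 0.0393701 in, so 12.1 × 0.0393701 = 0.476 in.

0.476 in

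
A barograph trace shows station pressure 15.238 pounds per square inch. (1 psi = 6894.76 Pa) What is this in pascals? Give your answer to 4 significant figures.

1 psi = 6894.76 Pa, so 15.238 × 6894.76 = 105100 Pa.

105100 Pa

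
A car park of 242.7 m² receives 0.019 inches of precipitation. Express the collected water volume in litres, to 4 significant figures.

Depth: 0.019 in × 25.4 = 0.4826 mm.
1 mm over 1 m² is 1 L, so volume = 0.4826 × 242.7 = 117.12702 L ≈ 117.1 L.

117.1 litres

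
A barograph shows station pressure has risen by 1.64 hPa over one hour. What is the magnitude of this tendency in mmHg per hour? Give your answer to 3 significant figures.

1.64 hPa / 1 h × 0.750062 mmHg/hPa = 1.23 mmHg/h.

1.23 mmHg per hour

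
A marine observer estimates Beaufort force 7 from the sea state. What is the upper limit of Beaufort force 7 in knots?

Beaufort 7 (near gale) spans 28–33 knots.

33 kt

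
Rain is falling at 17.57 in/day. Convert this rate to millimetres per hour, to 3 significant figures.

17.57 in/day × 25.4 mm/in × 0.0416667 day/hour = 18.6 mm/hour.

18.6 mm/hour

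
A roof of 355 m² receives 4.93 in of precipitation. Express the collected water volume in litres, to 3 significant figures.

Depth: 4.93 in × 25.4 = 125.222 mm.
1 mm over 1 m² is 1 L, so volume = 125.222 × 355 = 44453.81 L ≈ 44500 L.

44500 litres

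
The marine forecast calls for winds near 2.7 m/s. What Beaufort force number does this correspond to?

2.7 m/s lies in the Beaufort 2 band (light breeze, 1.6–3.3 m/s).

Beaufort force 2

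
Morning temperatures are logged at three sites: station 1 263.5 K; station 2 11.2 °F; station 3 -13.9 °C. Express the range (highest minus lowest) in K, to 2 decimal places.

station 1: 263.5 K = -9.650 °C.
station 2: 11.2 °F = -11.556 °C.
Spread: (-9.650) − (-13.900) = 4.250 °C.

4.25 K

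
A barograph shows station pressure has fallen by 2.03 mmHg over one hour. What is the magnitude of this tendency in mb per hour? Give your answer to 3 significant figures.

2.03 mmHg / 1 h × 1.33322 mb/mmHg = 2.71 mb/h.

2.71 mb per hour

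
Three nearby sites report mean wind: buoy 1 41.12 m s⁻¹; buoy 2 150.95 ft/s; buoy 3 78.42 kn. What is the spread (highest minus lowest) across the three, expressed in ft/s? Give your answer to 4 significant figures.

18.59 ft/s

buoy 1: 41.12 m/s = 134.9081 ft/s.
buoy 3: 78.42 kt = 132.3580 ft/s.
Spread: 150.9500 − 132.3580 = 18.59 ft/s.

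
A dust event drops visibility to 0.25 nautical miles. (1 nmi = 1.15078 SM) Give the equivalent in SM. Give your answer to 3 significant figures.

0.288 SM

1 nmi = 1.15078 SM, so 0.25 × 1.15078 = 0.288 SM.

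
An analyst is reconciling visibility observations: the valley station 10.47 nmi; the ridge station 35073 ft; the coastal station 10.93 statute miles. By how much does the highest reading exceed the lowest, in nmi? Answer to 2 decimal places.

the ridge station: 35073 ft = 5.7723 nmi.
the coastal station: 10.93 SM = 9.4979 nmi.
Spread: 10.4700 − 5.7723 = 4.70 nmi.

4.70 nmi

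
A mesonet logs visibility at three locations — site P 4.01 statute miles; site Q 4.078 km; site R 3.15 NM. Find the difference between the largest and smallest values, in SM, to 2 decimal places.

1.48 SM

site Q: 4.078 km = 2.5340 SM.
site R: 3.15 nmi = 3.6250 SM.
Spread: 4.0100 − 2.5340 = 1.48 SM.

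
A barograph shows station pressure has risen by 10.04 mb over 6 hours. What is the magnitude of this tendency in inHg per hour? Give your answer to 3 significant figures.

0.0494 inHg per hour

10.04 mb / 6 h × 0.02953 inHg/mb = 0.0494 inHg/h.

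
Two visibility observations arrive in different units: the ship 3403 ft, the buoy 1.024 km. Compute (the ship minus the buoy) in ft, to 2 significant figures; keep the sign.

the buoy: 1.024 km = 3359.58 ft.
Difference: 3403.00 − 3359.58 = 43 ft.

43 ft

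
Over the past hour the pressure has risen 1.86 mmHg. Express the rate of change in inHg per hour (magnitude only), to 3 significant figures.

1.86 mmHg / 1 h × 0.0393701 inHg/mmHg = 0.0732 inHg/h.

0.0732 inHg per hour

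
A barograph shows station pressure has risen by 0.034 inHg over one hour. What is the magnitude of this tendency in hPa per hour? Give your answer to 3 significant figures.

0.034 inHg / 1 h × 33.8639 hPa/inHg = 1.15 hPa/h.

1.15 hPa per hour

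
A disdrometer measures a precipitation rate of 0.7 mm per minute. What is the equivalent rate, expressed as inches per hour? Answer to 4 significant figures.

1.654 in/hour

0.7 mm/minute × 0.0393701 in/mm × 60 minute/hour = 1.654 in/hour.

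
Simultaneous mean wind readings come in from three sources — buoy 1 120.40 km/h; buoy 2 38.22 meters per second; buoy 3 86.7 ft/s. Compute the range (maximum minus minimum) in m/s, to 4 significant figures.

buoy 1: 120.40 km/h = 33.4444 m/s.
buoy 3: 86.7 ft/s = 26.4262 m/s.
Spread: 38.2200 − 26.4262 = 11.79 m/s.

11.79 m/s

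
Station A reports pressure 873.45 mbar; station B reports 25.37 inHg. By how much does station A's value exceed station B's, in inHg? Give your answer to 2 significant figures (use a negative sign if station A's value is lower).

0.42 inHg

station A: 873.45 mb = 25.7930 inHg.
Difference: 25.7930 − 25.3700 = 0.42 inHg.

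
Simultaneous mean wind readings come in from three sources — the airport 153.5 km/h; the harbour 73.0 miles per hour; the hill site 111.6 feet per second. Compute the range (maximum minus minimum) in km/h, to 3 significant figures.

the harbour: 73.0 mph = 117.482 km/h.
the hill site: 111.6 ft/s = 122.456 km/h.
Spread: 153.500 − 117.482 = 36.0 km/h.

36.0 km/h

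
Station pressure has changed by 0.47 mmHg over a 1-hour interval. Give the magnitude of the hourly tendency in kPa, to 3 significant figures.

0.47 mmHg / 1 h × 0.133322 kPa/mmHg = 0.0627 kPa/h.

0.0627 kPa per hour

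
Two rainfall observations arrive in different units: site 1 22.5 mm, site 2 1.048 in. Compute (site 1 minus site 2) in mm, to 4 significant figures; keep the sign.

site 2: 1.048 in = 26.61920 mm.
Difference: 22.50000 − 26.61920 = -4.119 mm.

-4.119 mm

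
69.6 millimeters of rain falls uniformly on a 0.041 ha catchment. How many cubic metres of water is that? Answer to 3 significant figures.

Area: 0.041 ha = 410 m².
1 mm over 1 m² is 1 L, so volume = 69.6 × 410 = 28536 L = 28.5 m³.

28.5 cubic metres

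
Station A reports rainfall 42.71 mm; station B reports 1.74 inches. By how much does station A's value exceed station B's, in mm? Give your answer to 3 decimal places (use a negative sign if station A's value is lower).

-1.486 mm

station B: 1.74 in = 44.19600 mm.
Difference: 42.71000 − 44.19600 = -1.486 mm.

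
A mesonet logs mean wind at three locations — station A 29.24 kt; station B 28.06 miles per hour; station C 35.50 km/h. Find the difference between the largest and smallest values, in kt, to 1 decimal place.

station B: 28.06 mph = 24.383 kt.
station C: 35.50 km/h = 19.168 kt.
Spread: 29.240 − 19.168 = 10.1 kt.

10.1 kt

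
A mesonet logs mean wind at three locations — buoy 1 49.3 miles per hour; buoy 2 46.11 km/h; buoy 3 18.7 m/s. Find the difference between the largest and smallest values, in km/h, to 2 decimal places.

33.23 km/h

buoy 1: 49.3 mph = 79.3407 km/h.
buoy 3: 18.7 m/s = 67.3200 km/h.
Spread: 79.3407 − 46.1100 = 33.23 km/h.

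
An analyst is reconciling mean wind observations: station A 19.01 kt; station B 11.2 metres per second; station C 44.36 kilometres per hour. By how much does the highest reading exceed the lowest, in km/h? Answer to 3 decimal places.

9.153 km/h

station A: 19.01 kt = 35.20652 km/h.
station B: 11.2 m/s = 40.32000 km/h.
Spread: 44.36000 − 35.20652 = 9.153 km/h.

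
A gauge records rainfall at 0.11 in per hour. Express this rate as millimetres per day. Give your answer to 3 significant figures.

0.11 in/hour × 25.4 mm/in × 24 hour/day = 67.1 mm/day.

67.1 mm/day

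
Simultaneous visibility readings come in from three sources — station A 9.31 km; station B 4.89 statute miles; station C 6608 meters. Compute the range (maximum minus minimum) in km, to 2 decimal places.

station B: 4.89 SM = 7.8697 km.
station C: 6608 m = 6.6080 km.
Spread: 9.3100 − 6.6080 = 2.70 km.

2.70 km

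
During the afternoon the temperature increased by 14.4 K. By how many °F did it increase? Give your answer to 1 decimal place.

25.9 °F

Converting a difference, only the 9/5 scale factor applies: Δ°F = 14.4 × 1.8 = 25.9 °F.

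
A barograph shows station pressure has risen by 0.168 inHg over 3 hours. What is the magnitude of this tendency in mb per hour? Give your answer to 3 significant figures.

1.90 mb per hour

0.168 inHg / 3 h × 33.8639 mb/inHg = 1.90 mb/h.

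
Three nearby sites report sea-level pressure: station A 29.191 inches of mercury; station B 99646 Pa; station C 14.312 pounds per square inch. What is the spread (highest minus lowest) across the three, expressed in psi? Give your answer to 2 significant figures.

0.14 psi

station A: 29.191 inHg = 14.3373 psi.
station B: 99646 Pa = 14.4524 psi.
Spread: 14.4524 − 14.3120 = 0.14 psi.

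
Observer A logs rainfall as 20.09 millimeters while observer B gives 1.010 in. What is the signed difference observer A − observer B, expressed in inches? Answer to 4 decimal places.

-0.2191 in

observer A: 20.09 mm = 0.790945 in.
Difference: 0.790945 − 1.010000 = -0.2191 in.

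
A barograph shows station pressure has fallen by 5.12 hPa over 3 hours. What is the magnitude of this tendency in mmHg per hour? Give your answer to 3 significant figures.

1.28 mmHg per hour

5.12 hPa / 3 h × 0.750062 mmHg/hPa = 1.28 mmHg/h.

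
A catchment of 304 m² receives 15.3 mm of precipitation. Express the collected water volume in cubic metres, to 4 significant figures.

1 mm over 1 m² is 1 L, so volume = 15.3 × 304 = 4651.2 L = 4.651 m³.

4.651 cubic metres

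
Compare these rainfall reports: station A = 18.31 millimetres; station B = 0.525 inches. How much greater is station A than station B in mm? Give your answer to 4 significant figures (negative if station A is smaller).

4.975 mm

station B: 0.525 in = 13.33500 mm.
Difference: 18.31000 − 13.33500 = 4.975 mm.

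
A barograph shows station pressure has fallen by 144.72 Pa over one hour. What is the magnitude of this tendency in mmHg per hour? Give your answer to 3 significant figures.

1.09 mmHg per hour

144.72 Pa / 1 h × 0.00750062 mmHg/Pa = 1.09 mmHg/h.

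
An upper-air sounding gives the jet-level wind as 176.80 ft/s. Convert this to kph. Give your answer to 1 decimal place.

1 ft/s = 1.09728 km/h, so 176.80 × 1.09728 = 194.0 km/h.

194.0 km/h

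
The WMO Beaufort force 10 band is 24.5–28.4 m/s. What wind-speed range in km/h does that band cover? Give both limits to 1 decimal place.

88.2 to 102.2 km/h

24.5–28.4 m/s × 3.6 = 88.2–102.2 km/h.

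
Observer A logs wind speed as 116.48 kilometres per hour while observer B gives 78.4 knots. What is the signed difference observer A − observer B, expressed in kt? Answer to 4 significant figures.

observer A: 116.48 km/h = 62.8942 kt.
Difference: 62.8942 − 78.4000 = -15.51 kt.

-15.51 kt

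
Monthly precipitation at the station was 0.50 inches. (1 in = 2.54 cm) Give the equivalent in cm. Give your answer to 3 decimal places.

1 in = 2.54 cm, so 0.50 × 2.54 = 1.270 cm.

1.270 cm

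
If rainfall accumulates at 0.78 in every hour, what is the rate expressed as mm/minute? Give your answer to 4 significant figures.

0.3302 mm/minute

0.78 in/hour × 25.4 mm/in × 0.0166667 hour/minute = 0.3302 mm/minute.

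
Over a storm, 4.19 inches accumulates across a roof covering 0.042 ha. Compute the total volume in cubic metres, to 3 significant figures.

44.7 cubic metres

Depth: 4.19 in × 25.4 = 106.426 mm.
Area: 0.042 ha = 420 m².
1 mm over 1 m² is 1 L, so volume = 106.426 × 420 = 44698.92 L = 44.7 m³.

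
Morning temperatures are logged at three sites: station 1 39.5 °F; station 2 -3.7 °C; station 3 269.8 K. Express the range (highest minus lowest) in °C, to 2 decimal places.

7.87 °C

station 1: 39.5 °F = 4.167 °C.
station 3: 269.8 K = -3.350 °C.
Spread: 4.167 − (-3.700) = 7.867 °C.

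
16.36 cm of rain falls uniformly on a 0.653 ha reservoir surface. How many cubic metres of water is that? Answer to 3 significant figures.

1070 cubic metres

Depth: 16.36 cm × 10 = 163.6 mm.
Area: 0.653 ha = 6530 m².
1 mm over 1 m² is 1 L, so volume = 163.6 × 6530 = 1068308 L = 1070 m³.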